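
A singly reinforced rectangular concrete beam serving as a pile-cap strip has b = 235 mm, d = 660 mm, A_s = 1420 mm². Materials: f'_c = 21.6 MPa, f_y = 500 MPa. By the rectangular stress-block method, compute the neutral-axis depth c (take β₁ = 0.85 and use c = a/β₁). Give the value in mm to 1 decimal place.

T = A_s f_y = 1420 × 500 = 710000 N = 710 kN.
Setting C = 0.85 f'_c a b equal to T: a = 710000/(0.85 × 21.6 × 235) = 164.558 mm.
With β₁ = 0.85, c = a/β₁ = 164.558/0.85 = 193.6 mm.

c ≈ 193.6 mm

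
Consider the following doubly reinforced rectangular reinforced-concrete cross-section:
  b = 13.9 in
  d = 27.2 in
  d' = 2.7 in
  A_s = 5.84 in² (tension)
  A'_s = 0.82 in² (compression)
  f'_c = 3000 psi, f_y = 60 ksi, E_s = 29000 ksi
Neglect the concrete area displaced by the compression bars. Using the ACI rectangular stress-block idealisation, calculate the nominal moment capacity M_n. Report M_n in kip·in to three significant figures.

M_n ≈ 8120 kip·in

Assume both steels yield.
a = (A_s − A'_s) f_y/(0.85 f'_c b) = (5.84 − 0.82) × 60/(0.85 × 3 × 13.9) = 8.498 in.
c = a/β₁ = 8.498/0.85 = 9.998 in; ε'_s = 0.003(c − d')/c = 0.0022 ≥ ε_y = 0.0021, so the compression steel yields.
M_n = (A_s − A'_s) f_y (d − a/2) + A'_s f_y (d − d') = 301.2 × (27.2 − 4.249) + 49.2 × (27.2 − 2.7) = 6912.8 + 1205.4 = 8118.2 kip·in.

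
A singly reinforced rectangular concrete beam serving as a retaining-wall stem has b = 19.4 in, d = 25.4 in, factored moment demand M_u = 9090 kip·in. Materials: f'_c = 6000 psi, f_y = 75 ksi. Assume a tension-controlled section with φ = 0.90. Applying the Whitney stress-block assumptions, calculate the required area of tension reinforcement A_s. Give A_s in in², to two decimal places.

M_n = M_u/φ = 9090/0.90 = 10100 kip·in.
From M_n = 0.85 f'_c a b (d − a/2):
a = d − √(d² − 2M_n/(0.85 f'_c b)) = 25.4 − √(25.4² − 2 × 10100/(0.85 × 6 × 19.4)) = 4.400 in.
A_s = 0.85 f'_c a b / f_y = 0.85 × 6 × 4.400 × 19.4 / 75 = 5.804 in².

A_s ≈ 5.80 in²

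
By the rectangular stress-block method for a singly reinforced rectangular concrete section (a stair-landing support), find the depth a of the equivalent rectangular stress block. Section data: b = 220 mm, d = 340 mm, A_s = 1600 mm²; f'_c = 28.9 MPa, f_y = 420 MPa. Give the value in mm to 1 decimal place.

T = A_s f_y = 1600 × 420 = 672000 N = 672 kN.
Setting C = 0.85 f'_c a b equal to T: a = 672000/(0.85 × 28.9 × 220) = 124.3 mm.

a ≈ 124.3 mm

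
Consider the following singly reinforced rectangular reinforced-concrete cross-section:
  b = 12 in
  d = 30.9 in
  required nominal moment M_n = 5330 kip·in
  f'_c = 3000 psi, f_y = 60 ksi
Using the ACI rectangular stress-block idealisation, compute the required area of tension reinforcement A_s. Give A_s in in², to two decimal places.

From M_n = 0.85 f'_c a b (d − a/2):
a = d − √(d² − 2M_n/(0.85 f'_c b)) = 30.9 − √(30.9² − 2 × 5330/(0.85 × 3 × 12)) = 6.274 in.
A_s = 0.85 f'_c a b / f_y = 0.85 × 3 × 6.274 × 12 / 60 = 3.200 in².

A_s ≈ 3.20 in²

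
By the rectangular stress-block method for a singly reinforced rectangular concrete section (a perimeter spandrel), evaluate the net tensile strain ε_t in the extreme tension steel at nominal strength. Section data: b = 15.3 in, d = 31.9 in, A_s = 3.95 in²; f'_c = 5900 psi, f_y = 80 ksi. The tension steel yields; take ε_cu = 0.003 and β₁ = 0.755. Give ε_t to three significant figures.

ε_t ≈ 0.0145

a = A_s f_y/(0.85 f'_c b) = 4.118 in.
β₁ = 0.755, so c = a/β₁ = 4.118/0.755 = 5.454 in.
From the linear strain diagram with ε_cu = 0.003: ε_t = 0.003 (d − c)/c = 0.003 × (31.9 − 5.454)/5.454 = 0.0145.
Since ε_t ≥ 0.005, the section is tension-controlled.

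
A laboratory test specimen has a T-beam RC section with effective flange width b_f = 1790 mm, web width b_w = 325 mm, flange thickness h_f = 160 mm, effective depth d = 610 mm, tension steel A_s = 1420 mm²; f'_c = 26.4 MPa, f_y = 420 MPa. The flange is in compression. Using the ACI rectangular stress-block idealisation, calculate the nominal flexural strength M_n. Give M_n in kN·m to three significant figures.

M_n ≈ 359 kN·m

Tension: T = A_s f_y = 1420 × 420 = 596400 N.
Try a within the flange: a = T/(0.85 f'_c b_f) = 596400/(0.85 × 26.4 × 1790) = 14.85 mm.
Since a = 14.85 ≤ h_f = 160 mm, the stress block lies entirely in the flange; analyse as a rectangular beam of width b_f.
M_n = T(d − a/2) = 596400 × (610 − 7.425) = 359.38 × 10⁶ N·mm.
M_n = 359.38 kN·m.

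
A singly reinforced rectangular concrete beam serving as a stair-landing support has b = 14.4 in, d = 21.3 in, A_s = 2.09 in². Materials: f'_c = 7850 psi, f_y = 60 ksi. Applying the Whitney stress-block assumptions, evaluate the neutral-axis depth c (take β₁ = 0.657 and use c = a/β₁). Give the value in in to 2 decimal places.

T = A_s f_y = 2.09 × 60 = 125.4 kips.
a = T/(0.85 f'_c b) = 125.4/(0.85 × 7.85 × 14.4) = 1.3051 in.
With β₁ = 0.657, c = a/β₁ = 1.3051/0.657 = 1.99 in.

c ≈ 1.99 in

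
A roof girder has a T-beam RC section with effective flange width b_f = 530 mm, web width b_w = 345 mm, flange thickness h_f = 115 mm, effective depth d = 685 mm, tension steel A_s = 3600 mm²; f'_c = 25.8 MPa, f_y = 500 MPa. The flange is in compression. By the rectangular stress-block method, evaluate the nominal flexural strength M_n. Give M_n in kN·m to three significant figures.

Tension: T = A_s f_y = 3600 × 500 = 1800000 N.
Try a within the flange: a = T/(0.85 f'_c b_f) = 1800000/(0.85 × 25.8 × 530) = 154.87 mm.
a = 154.87 > h_f = 115 mm: the block extends into the web. Split into flange-overhang and web parts.
C_f = 0.85 f'_c (b_f − b_w) h_f = 0.85 × 25.8 × (530 − 345) × 115 = 466561 N.
Remaining web compression depth: a_w = (T − C_f)/(0.85 f'_c b_w) = (1800000 − 466561)/(0.85 × 25.8 × 345) = 176.24 mm.
M_n = C_f(d − h_f/2) + (T − C_f)(d − a_w/2) = 466561 × (685 − 57.5) + 1333439 × (685 − 88.12) = 292.77 + 795.90 = 1088.67 × 10⁶ N·mm.
M_n = 1088.67 kN·m.

M_n ≈ 1090 kN·m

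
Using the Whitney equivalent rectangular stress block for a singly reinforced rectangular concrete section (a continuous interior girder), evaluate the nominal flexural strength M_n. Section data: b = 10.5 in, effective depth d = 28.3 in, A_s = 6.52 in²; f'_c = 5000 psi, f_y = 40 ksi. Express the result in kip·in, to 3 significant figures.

T = A_s f_y = 6.52 × 40 = 260.8 kips.
a = T/(0.85 f'_c b) = 260.8/(0.85 × 5 × 10.5) = 5.844 in.
M_n = T(d − a/2) = 260.8 × (28.3 − 2.922) = 6618.6 kip·in.

M_n ≈ 6620 kip·in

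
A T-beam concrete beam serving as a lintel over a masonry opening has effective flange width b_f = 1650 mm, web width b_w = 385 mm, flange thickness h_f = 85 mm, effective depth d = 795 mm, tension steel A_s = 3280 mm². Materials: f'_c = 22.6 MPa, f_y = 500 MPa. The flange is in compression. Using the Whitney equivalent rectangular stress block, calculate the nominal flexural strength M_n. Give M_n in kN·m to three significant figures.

Tension: T = A_s f_y = 3280 × 500 = 1640000 N.
Try a within the flange: a = T/(0.85 f'_c b_f) = 1640000/(0.85 × 22.6 × 1650) = 51.74 mm.
Since a = 51.74 ≤ h_f = 85 mm, the stress block lies entirely in the flange; analyse as a rectangular beam of width b_f.
M_n = T(d − a/2) = 1640000 × (795 − 25.87) = 1261.37 × 10⁶ N·mm.
M_n = 1261.37 kN·m.

M_n ≈ 1260 kN·m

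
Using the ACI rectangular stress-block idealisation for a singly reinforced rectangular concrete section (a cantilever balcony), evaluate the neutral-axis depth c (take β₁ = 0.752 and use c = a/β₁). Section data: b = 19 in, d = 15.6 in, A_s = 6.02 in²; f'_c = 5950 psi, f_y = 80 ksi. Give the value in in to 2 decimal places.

T = A_s f_y = 6.02 × 80 = 481.6 kips.
a = T/(0.85 f'_c b) = 481.6/(0.85 × 5.95 × 19) = 5.0118 in.
With β₁ = 0.752, c = a/β₁ = 5.0118/0.752 = 6.66 in.

c ≈ 6.66 in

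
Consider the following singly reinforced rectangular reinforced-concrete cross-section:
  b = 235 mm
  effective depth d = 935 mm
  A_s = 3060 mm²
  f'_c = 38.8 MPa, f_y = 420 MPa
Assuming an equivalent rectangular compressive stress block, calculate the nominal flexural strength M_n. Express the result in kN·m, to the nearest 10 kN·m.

M_n ≈ 1100 kN·m

T = A_s f_y = 3060 × 420 = 1285200 N = 1285.2 kN.
From C = T: a = T/(0.85 f'_c b) = 1285200/(0.85 × 38.8 × 235) = 165.83 mm.
M_n = T(d − a/2) = 1285.2 kN × (935 − 82.915) mm = 1095.10 kN·m.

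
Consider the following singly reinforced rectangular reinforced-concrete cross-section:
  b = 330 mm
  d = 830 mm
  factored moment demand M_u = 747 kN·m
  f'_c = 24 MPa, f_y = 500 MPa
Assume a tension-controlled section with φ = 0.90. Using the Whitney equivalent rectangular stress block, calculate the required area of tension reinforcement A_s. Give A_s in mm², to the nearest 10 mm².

A_s ≈ 2220 mm²

M_n = M_u/φ = 747/0.90 = 830 kN·m.
With M_n = 0.85 f'_c a b (d − a/2), solve the quadratic for a:
a = d − √(d² − 2M_n/(0.85 f'_c b)) = 830 − √(830² − 2 × 830×10⁶/(0.85 × 24 × 330)) = 164.93 mm.
A_s = 0.85 f'_c a b / f_y = 0.85 × 24 × 164.93 × 330 / 500 = 2220.6 mm².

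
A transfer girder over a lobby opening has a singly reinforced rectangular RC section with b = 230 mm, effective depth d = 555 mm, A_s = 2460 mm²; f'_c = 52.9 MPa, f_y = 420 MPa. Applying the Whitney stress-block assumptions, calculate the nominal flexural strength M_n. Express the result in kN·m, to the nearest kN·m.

M_n ≈ 522 kN·m

T = A_s f_y = 2460 × 420 = 1033200 N = 1033.2 kN.
From C = T: a = T/(0.85 f'_c b) = 1033200/(0.85 × 52.9 × 230) = 99.90 mm.
M_n = T(d − a/2) = 1033.2 kN × (555 − 49.95) mm = 521.82 kN·m.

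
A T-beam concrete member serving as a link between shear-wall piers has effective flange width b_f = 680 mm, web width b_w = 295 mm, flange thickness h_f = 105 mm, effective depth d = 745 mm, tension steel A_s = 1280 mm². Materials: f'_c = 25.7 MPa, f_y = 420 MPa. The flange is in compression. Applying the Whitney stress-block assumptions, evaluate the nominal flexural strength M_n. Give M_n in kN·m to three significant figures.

M_n ≈ 391 kN·m

Tension: T = A_s f_y = 1280 × 420 = 537600 N.
Try a within the flange: a = T/(0.85 f'_c b_f) = 537600/(0.85 × 25.7 × 680) = 36.19 mm.
Since a = 36.19 ≤ h_f = 105 mm, the stress block lies entirely in the flange; analyse as a rectangular beam of width b_f.
M_n = T(d − a/2) = 537600 × (745 − 18.095) = 390.78 × 10⁶ N·mm.
M_n = 390.78 kN·m.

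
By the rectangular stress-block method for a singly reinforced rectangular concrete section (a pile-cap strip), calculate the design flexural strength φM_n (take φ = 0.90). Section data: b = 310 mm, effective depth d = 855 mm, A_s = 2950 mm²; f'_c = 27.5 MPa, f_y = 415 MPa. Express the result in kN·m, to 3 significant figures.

φM_n ≈ 849 kN·m

T = A_s f_y = 2950 × 415 = 1224250 N = 1224.25 kN.
From C = T: a = T/(0.85 f'_c b) = 1224250/(0.85 × 27.5 × 310) = 168.95 mm.
M_n = T(d − a/2) = 1224.25 kN × (855 − 84.475) mm = 943.32 kN·m.
φM_n = 0.90 × 943.32 = 848.99 kN·m.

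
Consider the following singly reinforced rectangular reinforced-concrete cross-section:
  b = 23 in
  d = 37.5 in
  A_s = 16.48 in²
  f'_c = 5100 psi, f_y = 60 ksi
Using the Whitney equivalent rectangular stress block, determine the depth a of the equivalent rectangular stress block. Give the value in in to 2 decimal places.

T = A_s f_y = 16.48 × 60 = 988.8 kips.
a = T/(0.85 f'_c b) = 988.8/(0.85 × 5.1 × 23) = 9.92 in.

a ≈ 9.92 in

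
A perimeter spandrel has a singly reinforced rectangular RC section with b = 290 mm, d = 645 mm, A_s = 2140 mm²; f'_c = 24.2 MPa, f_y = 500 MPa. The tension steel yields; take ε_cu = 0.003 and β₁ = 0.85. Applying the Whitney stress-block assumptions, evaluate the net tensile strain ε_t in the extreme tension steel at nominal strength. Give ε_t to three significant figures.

a = A_s f_y/(0.85 f'_c b) = 179.37 mm.
β₁ = 0.85, so c = a/β₁ = 179.37/0.85 = 211.02 mm.
From the linear strain diagram with ε_cu = 0.003: ε_t = 0.003 (d − c)/c = 0.003 × (645 − 211.02)/211.02 = 0.00617.
Since ε_t ≥ 0.005, the section is tension-controlled.

ε_t ≈ 0.00617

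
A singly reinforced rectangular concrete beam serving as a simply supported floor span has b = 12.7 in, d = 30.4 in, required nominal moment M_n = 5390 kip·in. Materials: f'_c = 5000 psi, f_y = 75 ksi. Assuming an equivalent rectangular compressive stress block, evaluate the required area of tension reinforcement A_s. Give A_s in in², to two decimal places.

From M_n = 0.85 f'_c a b (d − a/2):
a = d − √(d² − 2M_n/(0.85 f'_c b)) = 30.4 − √(30.4² − 2 × 5390/(0.85 × 5 × 12.7)) = 3.485 in.
A_s = 0.85 f'_c a b / f_y = 0.85 × 5 × 3.485 × 12.7 / 75 = 2.508 in².

A_s ≈ 2.51 in²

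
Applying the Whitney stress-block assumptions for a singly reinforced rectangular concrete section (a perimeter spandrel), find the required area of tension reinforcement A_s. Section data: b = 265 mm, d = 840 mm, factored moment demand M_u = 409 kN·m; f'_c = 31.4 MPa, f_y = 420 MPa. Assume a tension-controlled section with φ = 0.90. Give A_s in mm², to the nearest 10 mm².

M_n = M_u/φ = 409/0.90 = 454.444 kN·m.
With M_n = 0.85 f'_c a b (d − a/2), solve the quadratic for a:
a = d − √(d² − 2M_n/(0.85 f'_c b)) = 840 − √(840² − 2 × 454.444×10⁶/(0.85 × 31.4 × 265)) = 80.33 mm.
A_s = 0.85 f'_c a b / f_y = 0.85 × 31.4 × 80.33 × 265 / 420 = 1352.8 mm².

A_s ≈ 1350 mm²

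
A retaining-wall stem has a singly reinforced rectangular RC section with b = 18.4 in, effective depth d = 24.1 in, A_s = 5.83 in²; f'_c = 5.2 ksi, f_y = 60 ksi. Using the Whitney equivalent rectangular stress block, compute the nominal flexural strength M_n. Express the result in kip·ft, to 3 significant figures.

T = A_s f_y = 5.83 × 60 = 349.8 kips.
a = T/(0.85 f'_c b) = 349.8/(0.85 × 5.2 × 18.4) = 4.301 in.
M_n = T(d − a/2) = 349.8 × (24.1 − 2.1505) = 7677.9 kip·in = 7677.9/12 = 639.83 kip·ft.

M_n ≈ 640 kip·ft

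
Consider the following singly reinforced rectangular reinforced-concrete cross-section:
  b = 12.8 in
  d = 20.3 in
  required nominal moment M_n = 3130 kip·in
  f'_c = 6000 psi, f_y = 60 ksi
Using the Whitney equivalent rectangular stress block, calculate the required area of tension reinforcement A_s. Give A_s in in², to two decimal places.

From M_n = 0.85 f'_c a b (d − a/2):
a = d − √(d² − 2M_n/(0.85 f'_c b)) = 20.3 − √(20.3² − 2 × 3130/(0.85 × 6 × 12.8)) = 2.518 in.
A_s = 0.85 f'_c a b / f_y = 0.85 × 6 × 2.518 × 12.8 / 60 = 2.740 in².

A_s ≈ 2.74 in²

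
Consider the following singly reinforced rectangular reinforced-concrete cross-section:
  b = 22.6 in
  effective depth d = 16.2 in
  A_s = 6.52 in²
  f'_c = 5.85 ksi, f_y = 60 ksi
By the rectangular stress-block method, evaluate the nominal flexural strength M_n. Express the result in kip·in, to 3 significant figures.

T = A_s f_y = 6.52 × 60 = 391.2 kips.
a = T/(0.85 f'_c b) = 391.2/(0.85 × 5.85 × 22.6) = 3.481 in.
M_n = T(d − a/2) = 391.2 × (16.2 − 1.7405) = 5656.6 kip·in.

M_n ≈ 5660 kip·in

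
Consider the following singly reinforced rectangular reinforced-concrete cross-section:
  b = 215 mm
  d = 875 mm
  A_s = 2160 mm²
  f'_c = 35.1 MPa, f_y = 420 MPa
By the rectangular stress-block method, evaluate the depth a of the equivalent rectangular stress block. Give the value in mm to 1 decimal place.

T = A_s f_y = 2160 × 420 = 907200 N = 907.2 kN.
Setting C = 0.85 f'_c a b equal to T: a = 907200/(0.85 × 35.1 × 215) = 141.4 mm.

a ≈ 141.4 mm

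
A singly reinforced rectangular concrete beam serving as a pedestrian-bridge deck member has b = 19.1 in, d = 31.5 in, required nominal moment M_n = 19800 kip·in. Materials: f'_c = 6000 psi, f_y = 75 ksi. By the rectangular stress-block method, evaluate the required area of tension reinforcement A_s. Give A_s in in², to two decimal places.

A_s ≈ 9.48 in²

From M_n = 0.85 f'_c a b (d − a/2):
a = d − √(d² − 2M_n/(0.85 f'_c b)) = 31.5 − √(31.5² − 2 × 19800/(0.85 × 6 × 19.1)) = 7.298 in.
A_s = 0.85 f'_c a b / f_y = 0.85 × 6 × 7.298 × 19.1 / 75 = 9.479 in².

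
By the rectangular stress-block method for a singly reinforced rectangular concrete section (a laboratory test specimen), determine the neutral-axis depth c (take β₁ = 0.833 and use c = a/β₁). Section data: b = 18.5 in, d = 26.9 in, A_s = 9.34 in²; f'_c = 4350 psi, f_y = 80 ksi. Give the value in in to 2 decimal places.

T = A_s f_y = 9.34 × 80 = 747.2 kips.
a = T/(0.85 f'_c b) = 747.2/(0.85 × 4.35 × 18.5) = 10.9234 in.
With β₁ = 0.833, c = a/β₁ = 10.9234/0.833 = 13.11 in.

c ≈ 13.11 in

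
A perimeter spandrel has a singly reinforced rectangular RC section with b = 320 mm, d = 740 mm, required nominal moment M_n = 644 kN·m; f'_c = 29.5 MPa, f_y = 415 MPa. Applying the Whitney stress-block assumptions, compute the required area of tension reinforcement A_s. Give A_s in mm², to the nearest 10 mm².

A_s ≈ 2280 mm²

With M_n = 0.85 f'_c a b (d − a/2), solve the quadratic for a:
a = d − √(d² − 2M_n/(0.85 f'_c b)) = 740 − √(740² − 2 × 644×10⁶/(0.85 × 29.5 × 320)) = 117.84 mm.
A_s = 0.85 f'_c a b / f_y = 0.85 × 29.5 × 117.84 × 320 / 415 = 2278.4 mm².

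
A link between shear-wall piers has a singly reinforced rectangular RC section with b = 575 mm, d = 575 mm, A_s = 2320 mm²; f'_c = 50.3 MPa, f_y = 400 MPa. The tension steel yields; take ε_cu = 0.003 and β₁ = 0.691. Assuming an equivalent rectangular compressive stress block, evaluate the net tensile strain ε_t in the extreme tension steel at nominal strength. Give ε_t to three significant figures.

a = A_s f_y/(0.85 f'_c b) = 37.75 mm.
β₁ = 0.691, so c = a/β₁ = 37.75/0.691 = 54.63 mm.
From the linear strain diagram with ε_cu = 0.003: ε_t = 0.003 (d − c)/c = 0.003 × (575 − 54.63)/54.63 = 0.0286.
Since ε_t ≥ 0.005, the section is tension-controlled.

ε_t ≈ 0.0286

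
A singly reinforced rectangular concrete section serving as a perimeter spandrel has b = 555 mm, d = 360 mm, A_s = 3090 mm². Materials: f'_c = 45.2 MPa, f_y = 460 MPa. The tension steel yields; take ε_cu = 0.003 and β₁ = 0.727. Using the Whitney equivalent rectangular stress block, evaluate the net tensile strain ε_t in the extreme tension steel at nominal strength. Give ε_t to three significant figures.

a = A_s f_y/(0.85 f'_c b) = 66.66 mm.
β₁ = 0.727, so c = a/β₁ = 66.66/0.727 = 91.69 mm.
From the linear strain diagram with ε_cu = 0.003: ε_t = 0.003 (d − c)/c = 0.003 × (360 − 91.69)/91.69 = 0.00878.
Since ε_t ≥ 0.005, the section is tension-controlled.

ε_t ≈ 0.00878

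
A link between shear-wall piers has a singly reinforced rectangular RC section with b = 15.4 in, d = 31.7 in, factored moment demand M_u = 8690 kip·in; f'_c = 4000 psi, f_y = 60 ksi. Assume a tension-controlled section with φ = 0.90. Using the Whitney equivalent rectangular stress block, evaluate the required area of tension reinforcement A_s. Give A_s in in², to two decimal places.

M_n = M_u/φ = 8690/0.90 = 9655.56 kip·in.
From M_n = 0.85 f'_c a b (d − a/2):
a = d − √(d² − 2M_n/(0.85 f'_c b)) = 31.7 − √(31.7² − 2 × 9655.56/(0.85 × 4 × 15.4)) = 6.479 in.
A_s = 0.85 f'_c a b / f_y = 0.85 × 4 × 6.479 × 15.4 / 60 = 5.654 in².

A_s ≈ 5.65 in²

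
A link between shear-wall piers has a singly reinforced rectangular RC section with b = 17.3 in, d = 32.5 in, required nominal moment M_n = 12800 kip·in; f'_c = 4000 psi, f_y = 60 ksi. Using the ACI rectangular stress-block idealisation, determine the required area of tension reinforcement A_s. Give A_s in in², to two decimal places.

From M_n = 0.85 f'_c a b (d − a/2):
a = d − √(d² − 2M_n/(0.85 f'_c b)) = 32.5 − √(32.5² − 2 × 12800/(0.85 × 4 × 17.3)) = 7.580 in.
A_s = 0.85 f'_c a b / f_y = 0.85 × 4 × 7.580 × 17.3 / 60 = 7.431 in².

A_s ≈ 7.43 in²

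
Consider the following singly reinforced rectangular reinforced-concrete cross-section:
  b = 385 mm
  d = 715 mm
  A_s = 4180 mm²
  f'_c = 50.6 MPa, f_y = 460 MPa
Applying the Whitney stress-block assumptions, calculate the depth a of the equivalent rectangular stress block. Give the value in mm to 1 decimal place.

T = A_s f_y = 4180 × 460 = 1922800 N = 1922.8 kN.
Setting C = 0.85 f'_c a b equal to T: a = 1922800/(0.85 × 50.6 × 385) = 116.1 mm.

a ≈ 116.1 mm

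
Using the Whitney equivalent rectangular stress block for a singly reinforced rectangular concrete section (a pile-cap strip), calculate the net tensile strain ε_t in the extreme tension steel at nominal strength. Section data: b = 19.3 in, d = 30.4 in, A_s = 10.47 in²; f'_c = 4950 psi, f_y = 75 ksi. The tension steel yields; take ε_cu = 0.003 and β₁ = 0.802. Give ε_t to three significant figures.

ε_t ≈ 0.00456

a = A_s f_y/(0.85 f'_c b) = 9.670 in.
β₁ = 0.802, so c = a/β₁ = 9.670/0.802 = 12.057 in.
From the linear strain diagram with ε_cu = 0.003: ε_t = 0.003 (d − c)/c = 0.003 × (30.4 − 12.057)/12.057 = 0.00456.
ε_t is between 0.004 and 0.005 — transition zone.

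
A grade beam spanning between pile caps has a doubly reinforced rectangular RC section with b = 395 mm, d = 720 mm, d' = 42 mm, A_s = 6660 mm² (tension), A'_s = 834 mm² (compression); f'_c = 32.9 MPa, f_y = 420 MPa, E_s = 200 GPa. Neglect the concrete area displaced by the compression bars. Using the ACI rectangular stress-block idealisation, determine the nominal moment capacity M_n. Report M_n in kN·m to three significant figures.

M_n ≈ 1730 kN·m

Assume both tension and compression steel yield.
Net tension couple steel: A_s − A'_s = 5826 mm².
a = (A_s − A'_s) f_y / (0.85 f'_c b) = 2446920/(0.85 × 32.9 × 395) = 221.52 mm.
c = a/β₁ = 221.52/0.815 = 271.80 mm; ε'_s = 0.003(c − d')/c = 0.0025 ≥ f_y/E_s = 0.0021, so compression steel does yield.
M_n = (A_s − A'_s) f_y (d − a/2) + A'_s f_y (d − d') = [2446920 × (720 − 110.76) + 350280 × (720 − 42)] × 10⁻⁶ = 1490.76 + 237.49 = 1728.25 kN·m.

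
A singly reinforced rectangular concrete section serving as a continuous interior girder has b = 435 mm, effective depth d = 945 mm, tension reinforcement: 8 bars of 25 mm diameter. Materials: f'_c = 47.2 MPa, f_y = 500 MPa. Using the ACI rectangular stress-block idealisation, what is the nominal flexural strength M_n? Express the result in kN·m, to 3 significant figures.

A_s = 8 × 491 = 3928 mm².
T = A_s f_y = 3928 × 500 = 1964000 N = 1964 kN.
From C = T: a = T/(0.85 f'_c b) = 1964000/(0.85 × 47.2 × 435) = 112.54 mm.
M_n = T(d − a/2) = 1964 kN × (945 − 56.27) mm = 1745.47 kN·m.

M_n ≈ 1750 kN·m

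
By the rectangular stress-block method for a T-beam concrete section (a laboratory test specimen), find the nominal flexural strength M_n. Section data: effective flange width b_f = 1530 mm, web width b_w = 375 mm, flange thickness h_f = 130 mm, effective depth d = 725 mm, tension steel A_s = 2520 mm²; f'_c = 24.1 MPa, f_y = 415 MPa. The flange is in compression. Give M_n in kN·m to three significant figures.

Tension: T = A_s f_y = 2520 × 415 = 1045800 N.
Try a within the flange: a = T/(0.85 f'_c b_f) = 1045800/(0.85 × 24.1 × 1530) = 33.37 mm.
Since a = 33.37 ≤ h_f = 130 mm, the stress block lies entirely in the flange; analyse as a rectangular beam of width b_f.
M_n = T(d − a/2) = 1045800 × (725 − 16.685) = 740.76 × 10⁶ N·mm.
M_n = 740.76 kN·m.

M_n ≈ 741 kN·m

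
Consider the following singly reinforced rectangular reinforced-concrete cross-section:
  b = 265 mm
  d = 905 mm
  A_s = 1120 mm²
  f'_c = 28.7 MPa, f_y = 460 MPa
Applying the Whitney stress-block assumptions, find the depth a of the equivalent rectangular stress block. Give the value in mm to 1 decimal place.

a ≈ 79.7 mm

T = A_s f_y = 1120 × 460 = 515200 N = 515.2 kN.
Setting C = 0.85 f'_c a b equal to T: a = 515200/(0.85 × 28.7 × 265) = 79.7 mm.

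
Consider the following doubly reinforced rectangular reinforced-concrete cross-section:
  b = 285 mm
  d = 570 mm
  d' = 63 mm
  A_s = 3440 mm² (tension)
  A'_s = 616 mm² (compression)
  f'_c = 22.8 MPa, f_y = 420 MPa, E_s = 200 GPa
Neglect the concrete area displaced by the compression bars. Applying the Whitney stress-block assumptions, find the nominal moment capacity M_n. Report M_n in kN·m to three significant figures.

M_n ≈ 680 kN·m

Assume both tension and compression steel yield.
Net tension couple steel: A_s − A'_s = 2824 mm².
a = (A_s − A'_s) f_y / (0.85 f'_c b) = 1186080/(0.85 × 22.8 × 285) = 214.74 mm.
c = a/β₁ = 214.74/0.85 = 252.64 mm; ε'_s = 0.003(c − d')/c = 0.0023 ≥ f_y/E_s = 0.0021, so compression steel does yield.
M_n = (A_s − A'_s) f_y (d − a/2) + A'_s f_y (d − d') = [1186080 × (570 − 107.37) + 258720 × (570 − 63)] × 10⁻⁶ = 548.72 + 131.17 = 679.89 kN·m.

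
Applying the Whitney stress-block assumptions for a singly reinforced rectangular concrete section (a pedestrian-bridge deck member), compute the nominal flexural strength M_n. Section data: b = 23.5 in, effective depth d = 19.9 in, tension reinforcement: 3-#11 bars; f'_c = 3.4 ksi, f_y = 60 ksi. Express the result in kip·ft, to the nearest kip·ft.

M_n ≈ 417 kip·ft

A_s = 3 × 1.56 = 4.68 in².
T = A_s f_y = 4.68 × 60 = 280.8 kips.
a = T/(0.85 f'_c b) = 280.8/(0.85 × 3.4 × 23.5) = 4.135 in.
M_n = T(d − a/2) = 280.8 × (19.9 − 2.0675) = 5007.4 kip·in = 5007.4/12 = 417.28 kip·ft.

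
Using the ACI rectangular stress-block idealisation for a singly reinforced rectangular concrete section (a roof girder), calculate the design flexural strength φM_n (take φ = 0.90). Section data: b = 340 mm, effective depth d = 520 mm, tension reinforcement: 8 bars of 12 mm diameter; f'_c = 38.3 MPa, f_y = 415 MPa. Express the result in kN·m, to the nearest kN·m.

φM_n ≈ 170 kN·m

A_s = 8 × 113 = 904 mm².
T = A_s f_y = 904 × 415 = 375160 N = 375.16 kN.
From C = T: a = T/(0.85 f'_c b) = 375160/(0.85 × 38.3 × 340) = 33.89 mm.
M_n = T(d − a/2) = 375.16 kN × (520 − 16.945) mm = 188.73 kN·m.
φM_n = 0.90 × 188.73 = 169.86 kN·m.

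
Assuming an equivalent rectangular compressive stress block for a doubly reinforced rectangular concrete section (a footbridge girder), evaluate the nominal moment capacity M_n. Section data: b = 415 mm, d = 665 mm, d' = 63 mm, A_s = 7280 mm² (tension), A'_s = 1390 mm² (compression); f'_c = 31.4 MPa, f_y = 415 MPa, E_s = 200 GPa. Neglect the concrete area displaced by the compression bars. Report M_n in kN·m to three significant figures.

Assume both tension and compression steel yield.
Net tension couple steel: A_s − A'_s = 5890 mm².
a = (A_s − A'_s) f_y / (0.85 f'_c b) = 2444350/(0.85 × 31.4 × 415) = 220.68 mm.
c = a/β₁ = 220.68/0.826 = 267.17 mm; ε'_s = 0.003(c − d')/c = 0.0023 ≥ f_y/E_s = 0.0021, so compression steel does yield.
M_n = (A_s − A'_s) f_y (d − a/2) + A'_s f_y (d − d') = [2444350 × (665 − 110.34) + 576850 × (665 − 63)] × 10⁻⁶ = 1355.78 + 347.26 = 1703.04 kN·m.

M_n ≈ 1700 kN·m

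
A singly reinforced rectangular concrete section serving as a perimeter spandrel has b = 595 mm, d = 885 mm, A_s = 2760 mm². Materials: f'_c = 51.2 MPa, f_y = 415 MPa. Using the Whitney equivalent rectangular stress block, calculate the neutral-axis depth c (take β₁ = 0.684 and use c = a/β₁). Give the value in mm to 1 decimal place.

c ≈ 64.7 mm

T = A_s f_y = 2760 × 415 = 1145400 N = 1145.4 kN.
Setting C = 0.85 f'_c a b equal to T: a = 1145400/(0.85 × 51.2 × 595) = 44.234 mm.
With β₁ = 0.684, c = a/β₁ = 44.234/0.684 = 64.7 mm.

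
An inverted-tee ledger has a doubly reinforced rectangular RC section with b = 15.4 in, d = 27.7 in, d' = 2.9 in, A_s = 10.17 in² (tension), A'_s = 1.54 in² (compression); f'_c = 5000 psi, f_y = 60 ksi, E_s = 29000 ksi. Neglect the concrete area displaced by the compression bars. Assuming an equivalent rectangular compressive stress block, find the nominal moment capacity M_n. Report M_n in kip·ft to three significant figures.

Assume both steels yield.
a = (A_s − A'_s) f_y/(0.85 f'_c b) = (10.17 − 1.54) × 60/(0.85 × 5 × 15.4) = 7.911 in.
c = a/β₁ = 7.911/0.8 = 9.889 in; ε'_s = 0.003(c − d')/c = 0.0021 ≥ ε_y = 0.0021, so the compression steel yields.
M_n = (A_s − A'_s) f_y (d − a/2) + A'_s f_y (d − d') = 517.8 × (27.7 − 3.9555) + 92.4 × (27.7 − 2.9) = 12294.9 + 2291.5 = 14586.4 kip·in = 14586.4/12 = 1215.53 kip·ft.

M_n ≈ 1220 kip·ft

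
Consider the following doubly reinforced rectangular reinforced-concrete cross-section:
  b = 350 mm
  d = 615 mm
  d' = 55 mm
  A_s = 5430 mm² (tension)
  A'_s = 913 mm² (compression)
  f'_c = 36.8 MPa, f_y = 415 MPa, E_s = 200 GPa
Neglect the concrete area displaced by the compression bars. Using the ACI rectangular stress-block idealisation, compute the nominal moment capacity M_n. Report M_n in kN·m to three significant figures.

M_n ≈ 1200 kN·m

Assume both tension and compression steel yield.
Net tension couple steel: A_s − A'_s = 4517 mm².
a = (A_s − A'_s) f_y / (0.85 f'_c b) = 1874555/(0.85 × 36.8 × 350) = 171.22 mm.
c = a/β₁ = 171.22/0.787 = 217.56 mm; ε'_s = 0.003(c − d')/c = 0.0022 ≥ f_y/E_s = 0.0021, so compression steel does yield.
M_n = (A_s − A'_s) f_y (d − a/2) + A'_s f_y (d − d') = [1874555 × (615 − 85.61) + 378895 × (615 − 55)] × 10⁻⁶ = 992.37 + 212.18 = 1204.55 kN·m.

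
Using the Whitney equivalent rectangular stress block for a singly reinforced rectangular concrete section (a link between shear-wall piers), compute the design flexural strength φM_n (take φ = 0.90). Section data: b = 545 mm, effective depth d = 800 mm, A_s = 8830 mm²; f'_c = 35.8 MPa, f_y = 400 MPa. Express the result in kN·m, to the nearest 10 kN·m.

φM_n ≈ 2200 kN·m

T = A_s f_y = 8830 × 400 = 3532000 N = 3532 kN.
From C = T: a = T/(0.85 f'_c b) = 3532000/(0.85 × 35.8 × 545) = 212.97 mm.
M_n = T(d − a/2) = 3532 kN × (800 − 106.485) mm = 2449.49 kN·m.
φM_n = 0.90 × 2449.49 = 2204.54 kN·m.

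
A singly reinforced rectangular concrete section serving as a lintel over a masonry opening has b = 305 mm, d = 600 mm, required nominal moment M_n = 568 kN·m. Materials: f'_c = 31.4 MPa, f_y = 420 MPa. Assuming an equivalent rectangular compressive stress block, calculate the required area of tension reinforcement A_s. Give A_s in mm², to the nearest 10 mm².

A_s ≈ 2530 mm²

With M_n = 0.85 f'_c a b (d − a/2), solve the quadratic for a:
a = d − √(d² − 2M_n/(0.85 f'_c b)) = 600 − √(600² − 2 × 568×10⁶/(0.85 × 31.4 × 305)) = 130.48 mm.
A_s = 0.85 f'_c a b / f_y = 0.85 × 31.4 × 130.48 × 305 / 420 = 2529.0 mm².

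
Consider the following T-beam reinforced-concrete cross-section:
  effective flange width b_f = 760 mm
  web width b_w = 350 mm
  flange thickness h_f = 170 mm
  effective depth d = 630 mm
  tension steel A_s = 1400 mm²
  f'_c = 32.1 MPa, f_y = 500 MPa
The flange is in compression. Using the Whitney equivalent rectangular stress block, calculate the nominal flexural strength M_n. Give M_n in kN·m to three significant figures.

M_n ≈ 429 kN·m

Tension: T = A_s f_y = 1400 × 500 = 700000 N.
Try a within the flange: a = T/(0.85 f'_c b_f) = 700000/(0.85 × 32.1 × 760) = 33.76 mm.
Since a = 33.76 ≤ h_f = 170 mm, the stress block lies entirely in the flange; analyse as a rectangular beam of width b_f.
M_n = T(d − a/2) = 700000 × (630 − 16.88) = 429.18 × 10⁶ N·mm.
M_n = 429.18 kN·m.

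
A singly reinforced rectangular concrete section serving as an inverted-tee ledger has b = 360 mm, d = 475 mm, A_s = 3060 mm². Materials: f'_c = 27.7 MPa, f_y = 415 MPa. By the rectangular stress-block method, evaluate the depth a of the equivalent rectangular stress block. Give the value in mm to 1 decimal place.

T = A_s f_y = 3060 × 415 = 1269900 N = 1269.9 kN.
Setting C = 0.85 f'_c a b equal to T: a = 1269900/(0.85 × 27.7 × 360) = 149.8 mm.

a ≈ 149.8 mm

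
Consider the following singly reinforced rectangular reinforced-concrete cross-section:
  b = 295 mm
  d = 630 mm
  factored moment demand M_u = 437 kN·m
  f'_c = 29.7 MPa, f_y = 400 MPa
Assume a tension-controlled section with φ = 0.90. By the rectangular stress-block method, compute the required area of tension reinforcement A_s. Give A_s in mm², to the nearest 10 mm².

M_n = M_u/φ = 437/0.90 = 485.556 kN·m.
With M_n = 0.85 f'_c a b (d − a/2), solve the quadratic for a:
a = d − √(d² − 2M_n/(0.85 f'_c b)) = 630 − √(630² − 2 × 485.556×10⁶/(0.85 × 29.7 × 295)) = 113.76 mm.
A_s = 0.85 f'_c a b / f_y = 0.85 × 29.7 × 113.76 × 295 / 400 = 2118.0 mm².

A_s ≈ 2120 mm²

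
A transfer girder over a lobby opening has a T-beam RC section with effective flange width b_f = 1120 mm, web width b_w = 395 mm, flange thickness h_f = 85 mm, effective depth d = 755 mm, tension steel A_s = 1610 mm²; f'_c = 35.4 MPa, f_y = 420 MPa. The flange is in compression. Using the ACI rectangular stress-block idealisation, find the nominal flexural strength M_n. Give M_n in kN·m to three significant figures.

M_n ≈ 504 kN·m

Tension: T = A_s f_y = 1610 × 420 = 676200 N.
Try a within the flange: a = T/(0.85 f'_c b_f) = 676200/(0.85 × 35.4 × 1120) = 20.06 mm.
Since a = 20.06 ≤ h_f = 85 mm, the stress block lies entirely in the flange; analyse as a rectangular beam of width b_f.
M_n = T(d − a/2) = 676200 × (755 − 10.03) = 503.75 × 10⁶ N·mm.
M_n = 503.75 kN·m.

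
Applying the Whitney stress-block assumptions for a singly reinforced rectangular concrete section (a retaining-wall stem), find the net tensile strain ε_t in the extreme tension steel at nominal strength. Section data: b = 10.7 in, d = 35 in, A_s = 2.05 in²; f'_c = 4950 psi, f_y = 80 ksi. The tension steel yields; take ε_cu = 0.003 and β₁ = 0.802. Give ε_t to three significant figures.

ε_t ≈ 0.0201

a = A_s f_y/(0.85 f'_c b) = 3.643 in.
β₁ = 0.802, so c = a/β₁ = 3.643/0.802 = 4.542 in.
From the linear strain diagram with ε_cu = 0.003: ε_t = 0.003 (d − c)/c = 0.003 × (35 − 4.542)/4.542 = 0.0201.
Since ε_t ≥ 0.005, the section is tension-controlled.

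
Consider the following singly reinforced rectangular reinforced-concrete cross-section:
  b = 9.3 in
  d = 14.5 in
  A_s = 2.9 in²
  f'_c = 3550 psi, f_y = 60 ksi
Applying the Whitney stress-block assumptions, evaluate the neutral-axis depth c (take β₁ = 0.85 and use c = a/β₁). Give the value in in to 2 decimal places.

c ≈ 7.29 in

T = A_s f_y = 2.9 × 60 = 174 kips.
a = T/(0.85 f'_c b) = 174/(0.85 × 3.55 × 9.3) = 6.2004 in.
With β₁ = 0.85, c = a/β₁ = 6.2004/0.85 = 7.29 in.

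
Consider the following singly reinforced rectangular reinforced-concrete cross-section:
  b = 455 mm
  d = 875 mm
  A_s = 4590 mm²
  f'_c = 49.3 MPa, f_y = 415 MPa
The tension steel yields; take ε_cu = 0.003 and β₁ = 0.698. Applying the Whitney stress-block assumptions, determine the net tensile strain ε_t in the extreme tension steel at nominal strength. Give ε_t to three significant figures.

ε_t ≈ 0.0153

a = A_s f_y/(0.85 f'_c b) = 99.90 mm.
β₁ = 0.698, so c = a/β₁ = 99.90/0.698 = 143.12 mm.
From the linear strain diagram with ε_cu = 0.003: ε_t = 0.003 (d − c)/c = 0.003 × (875 − 143.12)/143.12 = 0.0153.
Since ε_t ≥ 0.005, the section is tension-controlled.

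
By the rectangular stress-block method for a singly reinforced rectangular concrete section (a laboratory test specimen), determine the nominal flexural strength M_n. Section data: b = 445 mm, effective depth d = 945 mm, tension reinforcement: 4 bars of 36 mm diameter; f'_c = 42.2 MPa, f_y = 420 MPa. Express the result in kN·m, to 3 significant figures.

M_n ≈ 1520 kN·m

A_s = 4 × 1018 = 4072 mm².
T = A_s f_y = 4072 × 420 = 1710240 N = 1710.24 kN.
From C = T: a = T/(0.85 f'_c b) = 1710240/(0.85 × 42.2 × 445) = 107.14 mm.
M_n = T(d − a/2) = 1710.24 kN × (945 − 53.57) mm = 1524.56 kN·m.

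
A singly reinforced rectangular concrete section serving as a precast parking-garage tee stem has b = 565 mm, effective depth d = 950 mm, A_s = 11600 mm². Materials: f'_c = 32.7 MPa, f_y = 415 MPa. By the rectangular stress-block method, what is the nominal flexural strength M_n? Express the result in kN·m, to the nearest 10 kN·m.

T = A_s f_y = 11600 × 415 = 4814000 N = 4814 kN.
From C = T: a = T/(0.85 f'_c b) = 4814000/(0.85 × 32.7 × 565) = 306.54 mm.
M_n = T(d − a/2) = 4814 kN × (950 − 153.27) mm = 3835.46 kN·m.

M_n ≈ 3840 kN·m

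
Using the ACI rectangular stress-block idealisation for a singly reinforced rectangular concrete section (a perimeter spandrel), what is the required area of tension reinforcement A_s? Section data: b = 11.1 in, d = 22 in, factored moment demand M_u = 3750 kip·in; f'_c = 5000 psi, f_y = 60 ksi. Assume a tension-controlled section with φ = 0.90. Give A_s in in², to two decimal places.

M_n = M_u/φ = 3750/0.90 = 4166.67 kip·in.
From M_n = 0.85 f'_c a b (d − a/2):
a = d − √(d² − 2M_n/(0.85 f'_c b)) = 22 − √(22² − 2 × 4166.67/(0.85 × 5 × 11.1)) = 4.469 in.
A_s = 0.85 f'_c a b / f_y = 0.85 × 5 × 4.469 × 11.1 / 60 = 3.514 in².

A_s ≈ 3.51 in²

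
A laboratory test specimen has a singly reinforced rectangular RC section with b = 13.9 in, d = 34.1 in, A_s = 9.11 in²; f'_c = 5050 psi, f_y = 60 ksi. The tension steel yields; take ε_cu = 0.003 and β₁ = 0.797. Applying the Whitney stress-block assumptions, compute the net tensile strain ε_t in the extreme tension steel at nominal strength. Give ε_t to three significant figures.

a = A_s f_y/(0.85 f'_c b) = 9.161 in.
β₁ = 0.797, so c = a/β₁ = 9.161/0.797 = 11.494 in.
From the linear strain diagram with ε_cu = 0.003: ε_t = 0.003 (d − c)/c = 0.003 × (34.1 − 11.494)/11.494 = 0.00590.
Since ε_t ≥ 0.005, the section is tension-controlled.

ε_t ≈ 0.00590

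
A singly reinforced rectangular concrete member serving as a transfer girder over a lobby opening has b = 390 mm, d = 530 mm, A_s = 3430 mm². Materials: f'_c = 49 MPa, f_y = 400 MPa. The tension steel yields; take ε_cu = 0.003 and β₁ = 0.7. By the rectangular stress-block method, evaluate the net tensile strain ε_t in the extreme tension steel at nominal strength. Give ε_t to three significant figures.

a = A_s f_y/(0.85 f'_c b) = 84.46 mm.
β₁ = 0.7, so c = a/β₁ = 84.46/0.7 = 120.66 mm.
From the linear strain diagram with ε_cu = 0.003: ε_t = 0.003 (d − c)/c = 0.003 × (530 − 120.66)/120.66 = 0.0102.
Since ε_t ≥ 0.005, the section is tension-controlled.

ε_t ≈ 0.0102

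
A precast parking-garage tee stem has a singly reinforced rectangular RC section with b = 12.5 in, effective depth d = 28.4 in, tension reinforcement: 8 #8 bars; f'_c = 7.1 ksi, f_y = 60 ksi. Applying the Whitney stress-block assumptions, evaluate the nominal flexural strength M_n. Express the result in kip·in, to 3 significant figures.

M_n ≈ 9820 kip·in

A_s = 8 × 0.79 = 6.32 in².
T = A_s f_y = 6.32 × 60 = 379.2 kips.
a = T/(0.85 f'_c b) = 379.2/(0.85 × 7.1 × 12.5) = 5.027 in.
M_n = T(d − a/2) = 379.2 × (28.4 − 2.5135) = 9816.2 kip·in.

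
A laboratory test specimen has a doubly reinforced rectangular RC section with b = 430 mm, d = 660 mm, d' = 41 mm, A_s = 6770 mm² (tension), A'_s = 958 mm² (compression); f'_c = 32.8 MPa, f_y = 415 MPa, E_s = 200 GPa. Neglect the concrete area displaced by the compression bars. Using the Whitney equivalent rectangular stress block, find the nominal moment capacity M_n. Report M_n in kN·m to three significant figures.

Assume both tension and compression steel yield.
Net tension couple steel: A_s − A'_s = 5812 mm².
a = (A_s − A'_s) f_y / (0.85 f'_c b) = 2411980/(0.85 × 32.8 × 430) = 201.19 mm.
c = a/β₁ = 201.19/0.816 = 246.56 mm; ε'_s = 0.003(c − d')/c = 0.0025 ≥ f_y/E_s = 0.0021, so compression steel does yield.
M_n = (A_s − A'_s) f_y (d − a/2) + A'_s f_y (d − d') = [2411980 × (660 − 100.595) + 397570 × (660 − 41)] × 10⁻⁶ = 1349.27 + 246.10 = 1595.37 kN·m.

M_n ≈ 1600 kN·m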